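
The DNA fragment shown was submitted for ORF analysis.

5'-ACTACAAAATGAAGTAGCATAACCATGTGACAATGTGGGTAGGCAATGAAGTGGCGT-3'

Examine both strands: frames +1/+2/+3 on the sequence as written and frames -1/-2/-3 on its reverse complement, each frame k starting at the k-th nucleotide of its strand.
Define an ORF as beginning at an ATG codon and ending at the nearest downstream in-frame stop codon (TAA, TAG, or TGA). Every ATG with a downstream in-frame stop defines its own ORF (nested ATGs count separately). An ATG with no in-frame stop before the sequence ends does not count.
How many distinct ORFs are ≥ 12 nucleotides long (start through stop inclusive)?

Reverse complement (5'→3'): ACGCCACTTCATTGCCTACCCACATTGTCACATGGTTATGCTACTTCATTTTGTAGT
Frame +1: ACT ACA AAA TGA AGT AGC ATA ACC ATG TGA CAA TGT GGG TAG GCA ATG AAG TGG CGT — ATG at 25, stop TGA at 28 → 6 nt.
Frame +2: CTA CAA AAT GAA GTA GCA TAA CCA TGT GAC AAT GTG GGT AGG CAA TGA AGT GGC — no ATG→stop ORF.
Frame +3: TAC AAA ATG AAG TAG CAT AAC CAT GTG ACA ATG TGG GTA GGC AAT GAA GTG GCG — ATG at 9, stop TAG at 15 → 9 nt.
Frame -1: ACG CCA CTT CAT TGC CTA CCC ACA TTG TCA CAT GGT TAT GCT ACT TCA TTT TGT AGT — no ATG→stop ORF.
Frame -2: CGC CAC TTC ATT GCC TAC CCA CAT TGT CAC ATG GTT ATG CTA CTT CAT TTT GTA — no ATG→stop ORF.
Frame -3: GCC ACT TCA TTG CCT ACC CAC ATT GTC ACA TGG TTA TGC TAC TTC ATT TTG TAG — no ATG→stop ORF.
No ORF reaches 12 nucleotides. Count = 0.

0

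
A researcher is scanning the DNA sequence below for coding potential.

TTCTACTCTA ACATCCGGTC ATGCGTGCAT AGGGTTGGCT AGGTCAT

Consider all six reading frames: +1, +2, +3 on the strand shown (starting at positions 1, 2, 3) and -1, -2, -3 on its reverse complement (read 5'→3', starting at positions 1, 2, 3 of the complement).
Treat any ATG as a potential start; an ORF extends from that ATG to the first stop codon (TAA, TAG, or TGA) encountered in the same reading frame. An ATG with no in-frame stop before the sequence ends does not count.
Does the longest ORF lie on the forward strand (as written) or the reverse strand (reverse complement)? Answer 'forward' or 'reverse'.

Reverse complement (5'→3'): ATGACCTAGCCAACCCTATGCACGCATGACCGGATGTTAGAGTAGAA
Frame +1: TTC TAC TCT AAC ATC CGG TCA TGC GTG CAT AGG GTT GGC TAG GTC — no ATG→stop ORF.
Frame +2: TCT ACT CTA ACA TCC GGT CAT GCG TGC ATA GGG TTG GCT AGG TCA — no ATG→stop ORF.
Frame +3: CTA CTC TAA CAT CCG GTC ATG CGT GCA TAG GGT TGG CTA GGT CAT — ATG at 21, stop TAG at 30 → 12 nt.
Frame -1: ATG ACC TAG CCA ACC CTA TGC ACG CAT GAC CGG ATG TTA GAG TAG — ATG at 1, stop TAG at 7 → 9 nt; ATG at 34, stop TAG at 43 → 12 nt.
Frame -2: TGA CCT AGC CAA CCC TAT GCA CGC ATG ACC GGA TGT TAG AGT AGA — ATG at 26, stop TAG at 38 → 15 nt.
Frame -3: GAC CTA GCC AAC CCT ATG CAC GCA TGA CCG GAT GTT AGA GTA GAA — ATG at 18, stop TGA at 27 → 12 nt.
Forward-strand max 12 nt; reverse-strand max 15 nt. The reverse strand has the longer ORF.

reverse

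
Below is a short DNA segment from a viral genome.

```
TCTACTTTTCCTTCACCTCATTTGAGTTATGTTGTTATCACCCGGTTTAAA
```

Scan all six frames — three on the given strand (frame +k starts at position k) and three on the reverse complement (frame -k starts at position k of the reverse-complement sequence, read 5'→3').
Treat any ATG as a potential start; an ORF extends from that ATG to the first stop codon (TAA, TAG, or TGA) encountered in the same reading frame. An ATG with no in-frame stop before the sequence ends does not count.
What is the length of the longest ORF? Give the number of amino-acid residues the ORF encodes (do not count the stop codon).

2

Reverse complement (5'→3'): TTTAAACCGGGTGATAACAACATAACTCAAATGAGGTGAAGGAAAAGTAGA
Frame +1: TCT ACT TTT CCT TCA CCT CAT TTG AGT TAT GTT GTT ATC ACC CGG TTT AAA — no ATG→stop ORF.
Frame +2: CTA CTT TTC CTT CAC CTC ATT TGA GTT ATG TTG TTA TCA CCC GGT TTA — no ATG→stop ORF.
Frame +3: TAC TTT TCC TTC ACC TCA TTT GAG TTA TGT TGT TAT CAC CCG GTT TAA — no ATG→stop ORF.
Frame -1: TTT AAA CCG GGT GAT AAC AAC ATA ACT CAA ATG AGG TGA AGG AAA AGT AGA — ATG at 31, stop TGA at 37 → 9 nt.
Frame -2: TTA AAC CGG GTG ATA ACA ACA TAA CTC AAA TGA GGT GAA GGA AAA GTA — no ATG→stop ORF.
Frame -3: TAA ACC GGG TGA TAA CAA CAT AAC TCA AAT GAG GTG AAG GAA AAG TAG — no ATG→stop ORF.
Longest: frame -1, positions 31–39, 9 nt = 3 codons = 2 aa. → 2 amino acids.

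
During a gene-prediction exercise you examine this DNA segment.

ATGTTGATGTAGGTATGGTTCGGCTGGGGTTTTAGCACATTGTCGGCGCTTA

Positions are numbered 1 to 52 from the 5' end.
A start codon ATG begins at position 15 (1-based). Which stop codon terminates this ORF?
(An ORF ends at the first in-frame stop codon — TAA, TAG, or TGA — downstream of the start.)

TAG

Codons from position 15: ATG (15–17), GTT (18–20), CGG (21–23), CTG (24–26), GGG (27–29), TTT (30–32), TAG (33–35).
The first in-frame stop codon is TAG.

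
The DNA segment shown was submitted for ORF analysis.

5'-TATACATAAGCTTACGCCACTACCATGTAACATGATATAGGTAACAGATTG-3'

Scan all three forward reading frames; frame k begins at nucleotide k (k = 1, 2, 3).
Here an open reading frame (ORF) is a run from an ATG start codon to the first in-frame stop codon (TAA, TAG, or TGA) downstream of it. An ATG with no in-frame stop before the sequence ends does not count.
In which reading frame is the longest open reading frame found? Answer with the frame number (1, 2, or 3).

2

Frame 1: TAT ACA TAA GCT TAC GCC ACT ACC ATG TAA CAT GAT ATA GGT AAC AGA TTG — ATG at 25, stop TAA at 28 → 6 nt.
Frame 2: ATA CAT AAG CTT ACG CCA CTA CCA TGT AAC ATG ATA TAG GTA ACA GAT — ATG at 32, stop TAG at 38 → 9 nt.
Frame 3: TAC ATA AGC TTA CGC CAC TAC CAT GTA ACA TGA TAT AGG TAA CAG ATT — no ATG→stop ORF.
Longest ORF is 9 nt in frame 2 (positions 32–40).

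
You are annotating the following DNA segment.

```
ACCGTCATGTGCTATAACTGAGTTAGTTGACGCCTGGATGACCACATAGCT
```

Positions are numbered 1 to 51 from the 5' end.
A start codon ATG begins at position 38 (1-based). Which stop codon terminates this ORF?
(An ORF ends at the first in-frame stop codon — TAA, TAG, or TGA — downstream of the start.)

Codons from position 38: ATG (38–40), ACC (41–43), ACA (44–46), TAG (47–49).
The first in-frame stop codon is TAG.

TAG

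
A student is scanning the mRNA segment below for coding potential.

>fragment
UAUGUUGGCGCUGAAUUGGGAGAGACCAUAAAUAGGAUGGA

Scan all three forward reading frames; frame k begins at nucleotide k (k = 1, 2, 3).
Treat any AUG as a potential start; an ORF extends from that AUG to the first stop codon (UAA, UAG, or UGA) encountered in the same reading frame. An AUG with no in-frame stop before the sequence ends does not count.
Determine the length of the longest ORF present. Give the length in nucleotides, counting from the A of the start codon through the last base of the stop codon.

Frame 1: UAU GUU GGC GCU GAA UUG GGA GAG ACC AUA AAU AGG AUG — no AUG→stop ORF.
Frame 2: AUG UUG GCG CUG AAU UGG GAG AGA CCA UAA AUA GGA UGG — AUG at 2, stop UAA at 29 → 30 nt.
Frame 3: UGU UGG CGC UGA AUU GGG AGA GAC CAU AAA UAG GAU GGA — no AUG→stop ORF.
Longest: frame 2, positions 2–31, 30 nt = 10 codons = 9 aa. → 30 nucleotides.

30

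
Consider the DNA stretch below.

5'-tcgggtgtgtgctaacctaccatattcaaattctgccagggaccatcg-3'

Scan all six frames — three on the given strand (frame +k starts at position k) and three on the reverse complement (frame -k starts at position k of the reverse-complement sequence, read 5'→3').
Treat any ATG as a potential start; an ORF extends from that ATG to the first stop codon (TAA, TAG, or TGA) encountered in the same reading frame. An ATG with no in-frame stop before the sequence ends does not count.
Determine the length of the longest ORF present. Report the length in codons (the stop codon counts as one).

Reverse complement (5'→3'): CGATGGTCCCTGGCAGAATTTGAATATGGTAGGTTAGCACACACCCGA
Frame +1: TCG GGT GTG TGC TAA CCT ACC ATA TTC AAA TTC TGC CAG GGA CCA TCG — no ATG→stop ORF.
Frame +2: CGG GTG TGT GCT AAC CTA CCA TAT TCA AAT TCT GCC AGG GAC CAT — no ATG→stop ORF.
Frame +3: GGG TGT GTG CTA ACC TAC CAT ATT CAA ATT CTG CCA GGG ACC ATC — no ATG→stop ORF.
Frame -1: CGA TGG TCC CTG GCA GAA TTT GAA TAT GGT AGG TTA GCA CAC ACC CGA — no ATG→stop ORF.
Frame -2: GAT GGT CCC TGG CAG AAT TTG AAT ATG GTA GGT TAG CAC ACA CCC — ATG at 26, stop TAG at 35 → 12 nt.
Frame -3: ATG GTC CCT GGC AGA ATT TGA ATA TGG TAG GTT AGC ACA CAC CCG — ATG at 3, stop TGA at 21 → 21 nt.
Longest: frame -3, positions 3–23, 21 nt = 7 codons = 6 aa. → 7 codons.

7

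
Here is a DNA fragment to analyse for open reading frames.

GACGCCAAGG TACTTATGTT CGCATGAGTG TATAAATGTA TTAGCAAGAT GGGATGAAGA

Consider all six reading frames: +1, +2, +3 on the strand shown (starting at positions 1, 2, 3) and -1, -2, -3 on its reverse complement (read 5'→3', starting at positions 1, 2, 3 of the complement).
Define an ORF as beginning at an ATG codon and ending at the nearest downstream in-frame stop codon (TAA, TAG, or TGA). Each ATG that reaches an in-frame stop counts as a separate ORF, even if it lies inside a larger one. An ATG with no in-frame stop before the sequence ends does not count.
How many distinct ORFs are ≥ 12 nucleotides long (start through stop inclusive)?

Reverse complement (5'→3'): TCTTCATCCCATCTTGCTAATACATTTATACACTCATGCGAACATAAGTACCTTGGCGTC
Frame +1: GAC GCC AAG GTA CTT ATG TTC GCA TGA GTG TAT AAA TGT ATT AGC AAG ATG GGA TGA AGA — ATG at 16, stop TGA at 25 → 12 nt; ATG at 49, stop TGA at 55 → 9 nt.
Frame +2: ACG CCA AGG TAC TTA TGT TCG CAT GAG TGT ATA AAT GTA TTA GCA AGA TGG GAT GAA — no ATG→stop ORF.
Frame +3: CGC CAA GGT ACT TAT GTT CGC ATG AGT GTA TAA ATG TAT TAG CAA GAT GGG ATG AAG — ATG at 24, stop TAA at 33 → 12 nt; ATG at 36, stop TAG at 42 → 9 nt.
Frame -1: TCT TCA TCC CAT CTT GCT AAT ACA TTT ATA CAC TCA TGC GAA CAT AAG TAC CTT GGC GTC — no ATG→stop ORF.
Frame -2: CTT CAT CCC ATC TTG CTA ATA CAT TTA TAC ACT CAT GCG AAC ATA AGT ACC TTG GCG — no ATG→stop ORF.
Frame -3: TTC ATC CCA TCT TGC TAA TAC ATT TAT ACA CTC ATG CGA ACA TAA GTA CCT TGG CGT — ATG at 36, stop TAA at 45 → 12 nt.
ORFs ≥ 12 nucleotides: frame +1 16–27 (12 nucleotides), frame +3 24–35 (12 nucleotides), frame -3 36–47 (12 nucleotides). Count = 3.

3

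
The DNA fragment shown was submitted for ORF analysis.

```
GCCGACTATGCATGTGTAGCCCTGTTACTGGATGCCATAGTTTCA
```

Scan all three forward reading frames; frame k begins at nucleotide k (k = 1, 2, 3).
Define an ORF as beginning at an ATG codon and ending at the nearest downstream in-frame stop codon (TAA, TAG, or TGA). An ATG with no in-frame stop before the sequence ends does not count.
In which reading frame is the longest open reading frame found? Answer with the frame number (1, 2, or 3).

2

Frame 1: GCC GAC TAT GCA TGT GTA GCC CTG TTA CTG GAT GCC ATA GTT TCA — no ATG→stop ORF.
Frame 2: CCG ACT ATG CAT GTG TAG CCC TGT TAC TGG ATG CCA TAG TTT — ATG at 8, stop TAG at 17 → 12 nt; ATG at 32, stop TAG at 38 → 9 nt.
Frame 3: CGA CTA TGC ATG TGT AGC CCT GTT ACT GGA TGC CAT AGT TTC — no ATG→stop ORF.
Longest ORF is 12 nt in frame 2 (positions 8–19).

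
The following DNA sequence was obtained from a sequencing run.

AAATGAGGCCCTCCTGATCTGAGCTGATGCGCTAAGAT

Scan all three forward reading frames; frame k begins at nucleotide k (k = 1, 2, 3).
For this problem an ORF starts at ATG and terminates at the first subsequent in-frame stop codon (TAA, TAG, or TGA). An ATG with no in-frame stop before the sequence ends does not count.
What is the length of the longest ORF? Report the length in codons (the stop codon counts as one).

5

Frame 1: AAA TGA GGC CCT CCT GAT CTG AGC TGA TGC GCT AAG — no ATG→stop ORF.
Frame 2: AAT GAG GCC CTC CTG ATC TGA GCT GAT GCG CTA AGA — no ATG→stop ORF.
Frame 3: ATG AGG CCC TCC TGA TCT GAG CTG ATG CGC TAA GAT — ATG at 3, stop TGA at 15 → 15 nt; ATG at 27, stop TAA at 33 → 9 nt.
Longest: frame 3, positions 3–17, 15 nt = 5 codons = 4 aa. → 5 codons.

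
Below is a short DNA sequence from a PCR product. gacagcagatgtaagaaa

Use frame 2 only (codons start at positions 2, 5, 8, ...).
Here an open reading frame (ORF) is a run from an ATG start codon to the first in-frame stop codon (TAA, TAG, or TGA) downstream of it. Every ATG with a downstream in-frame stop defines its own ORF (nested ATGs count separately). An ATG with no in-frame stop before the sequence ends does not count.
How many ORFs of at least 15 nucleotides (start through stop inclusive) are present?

0

Frame 2: ACA GCA GAT GTA AGA — no ATG→stop ORF.
No ORF reaches 15 nucleotides. Count = 0.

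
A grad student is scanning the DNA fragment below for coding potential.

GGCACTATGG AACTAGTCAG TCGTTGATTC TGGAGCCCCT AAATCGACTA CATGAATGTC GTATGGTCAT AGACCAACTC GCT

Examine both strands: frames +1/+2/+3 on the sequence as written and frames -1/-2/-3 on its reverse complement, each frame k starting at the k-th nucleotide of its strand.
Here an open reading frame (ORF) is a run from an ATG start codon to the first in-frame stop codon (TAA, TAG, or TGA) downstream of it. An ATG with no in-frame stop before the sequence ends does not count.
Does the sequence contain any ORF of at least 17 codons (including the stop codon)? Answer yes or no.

Reverse complement (5'→3'): AGCGAGTTGGTCTATGACCATACGACATTCATGTAGTCGATTTAGGGGCTCCAGAATCAACGACTGACTAGTTCCATAGTGCC
Frame +1: GGC ACT ATG GAA CTA GTC AGT CGT TGA TTC TGG AGC CCC TAA ATC GAC TAC ATG AAT GTC GTA TGG TCA TAG ACC AAC TCG — ATG at 7, stop TGA at 25 → 21 nt; ATG at 52, stop TAG at 70 → 21 nt.
Frame +2: GCA CTA TGG AAC TAG TCA GTC GTT GAT TCT GGA GCC CCT AAA TCG ACT ACA TGA ATG TCG TAT GGT CAT AGA CCA ACT CGC — no ATG→stop ORF.
Frame +3: CAC TAT GGA ACT AGT CAG TCG TTG ATT CTG GAG CCC CTA AAT CGA CTA CAT GAA TGT CGT ATG GTC ATA GAC CAA CTC GCT — no ATG→stop ORF.
Frame -1: AGC GAG TTG GTC TAT GAC CAT ACG ACA TTC ATG TAG TCG ATT TAG GGG CTC CAG AAT CAA CGA CTG ACT AGT TCC ATA GTG — ATG at 31, stop TAG at 34 → 6 nt.
Frame -2: GCG AGT TGG TCT ATG ACC ATA CGA CAT TCA TGT AGT CGA TTT AGG GGC TCC AGA ATC AAC GAC TGA CTA GTT CCA TAG TGC — ATG at 14, stop TGA at 65 → 54 nt.
Frame -3: CGA GTT GGT CTA TGA CCA TAC GAC ATT CAT GTA GTC GAT TTA GGG GCT CCA GAA TCA ACG ACT GAC TAG TTC CAT AGT GCC — no ATG→stop ORF.
Frame -2 has an ORF of 18 codons (positions 14–67) ≥ 17, so yes.

yes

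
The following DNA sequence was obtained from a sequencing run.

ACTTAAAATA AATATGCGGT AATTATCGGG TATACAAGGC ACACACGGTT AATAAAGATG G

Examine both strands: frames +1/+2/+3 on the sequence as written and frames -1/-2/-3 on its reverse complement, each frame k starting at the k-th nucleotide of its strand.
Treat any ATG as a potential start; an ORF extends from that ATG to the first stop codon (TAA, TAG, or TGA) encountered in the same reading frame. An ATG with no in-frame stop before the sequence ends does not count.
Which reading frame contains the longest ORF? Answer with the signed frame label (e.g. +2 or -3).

Reverse complement (5'→3'): CCATCTTTATTAACCGTGTGTGCCTTGTATACCCGATAATTACCGCATATTTATTTTAAGT
Frame +1: ACT TAA AAT AAA TAT GCG GTA ATT ATC GGG TAT ACA AGG CAC ACA CGG TTA ATA AAG ATG — no ATG→stop ORF.
Frame +2: CTT AAA ATA AAT ATG CGG TAA TTA TCG GGT ATA CAA GGC ACA CAC GGT TAA TAA AGA TGG — ATG at 14, stop TAA at 20 → 9 nt.
Frame +3: TTA AAA TAA ATA TGC GGT AAT TAT CGG GTA TAC AAG GCA CAC ACG GTT AAT AAA GAT — no ATG→stop ORF.
Frame -1: CCA TCT TTA TTA ACC GTG TGT GCC TTG TAT ACC CGA TAA TTA CCG CAT ATT TAT TTT AAG — no ATG→stop ORF.
Frame -2: CAT CTT TAT TAA CCG TGT GTG CCT TGT ATA CCC GAT AAT TAC CGC ATA TTT ATT TTA AGT — no ATG→stop ORF.
Frame -3: ATC TTT ATT AAC CGT GTG TGC CTT GTA TAC CCG ATA ATT ACC GCA TAT TTA TTT TAA — no ATG→stop ORF.
Longest ORF is 9 nt in frame +2 (positions 14–22).

+2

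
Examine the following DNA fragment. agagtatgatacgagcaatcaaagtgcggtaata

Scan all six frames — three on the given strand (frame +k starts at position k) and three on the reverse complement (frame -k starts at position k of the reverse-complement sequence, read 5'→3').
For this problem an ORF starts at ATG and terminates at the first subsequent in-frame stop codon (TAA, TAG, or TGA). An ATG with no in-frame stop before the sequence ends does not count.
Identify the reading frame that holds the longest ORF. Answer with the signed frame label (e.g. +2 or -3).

Reverse complement (5'→3'): TATTACCGCACTTTGATTGCTCGTATCATACTCT
Frame +1: AGA GTA TGA TAC GAG CAA TCA AAG TGC GGT AAT — no ATG→stop ORF.
Frame +2: GAG TAT GAT ACG AGC AAT CAA AGT GCG GTA ATA — no ATG→stop ORF.
Frame +3: AGT ATG ATA CGA GCA ATC AAA GTG CGG TAA — ATG at 6, stop TAA at 30 → 27 nt.
Frame -1: TAT TAC CGC ACT TTG ATT GCT CGT ATC ATA CTC — no ATG→stop ORF.
Frame -2: ATT ACC GCA CTT TGA TTG CTC GTA TCA TAC TCT — no ATG→stop ORF.
Frame -3: TTA CCG CAC TTT GAT TGC TCG TAT CAT ACT — no ATG→stop ORF.
Longest ORF is 27 nt in frame +3 (positions 6–32).

+3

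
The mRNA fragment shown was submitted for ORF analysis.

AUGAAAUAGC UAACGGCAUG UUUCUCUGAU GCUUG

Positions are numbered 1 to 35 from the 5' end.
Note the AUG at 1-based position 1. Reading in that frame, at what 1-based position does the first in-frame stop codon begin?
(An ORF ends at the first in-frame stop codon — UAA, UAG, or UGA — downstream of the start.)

Codons from position 1: AUG (1–3), AAA (4–6), UAG (7–9).
UAG is a stop codon; it begins at position 7.

7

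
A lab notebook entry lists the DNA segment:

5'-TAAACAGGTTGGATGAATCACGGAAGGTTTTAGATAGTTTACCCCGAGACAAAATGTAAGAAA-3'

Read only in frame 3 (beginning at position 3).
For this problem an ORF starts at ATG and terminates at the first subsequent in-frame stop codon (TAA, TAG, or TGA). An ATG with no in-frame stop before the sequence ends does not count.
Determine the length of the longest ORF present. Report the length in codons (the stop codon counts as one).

2

Frame 3: AAC AGG TTG GAT GAA TCA CGG AAG GTT TTA GAT AGT TTA CCC CGA GAC AAA ATG TAA GAA — ATG at 54, stop TAA at 57 → 6 nt.
Longest: frame 3, positions 54–59, 6 nt = 2 codons = 1 aa. → 2 codons.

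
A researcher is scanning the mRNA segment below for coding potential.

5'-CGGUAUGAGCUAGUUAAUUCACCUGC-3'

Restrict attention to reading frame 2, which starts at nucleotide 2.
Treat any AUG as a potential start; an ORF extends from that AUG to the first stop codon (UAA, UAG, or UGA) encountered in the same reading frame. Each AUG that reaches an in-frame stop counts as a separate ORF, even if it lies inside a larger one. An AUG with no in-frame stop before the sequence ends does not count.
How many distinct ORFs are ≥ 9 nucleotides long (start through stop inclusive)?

Frame 2: GGU AUG AGC UAG UUA AUU CAC CUG — AUG at 5, stop UAG at 11 → 9 nt.
ORFs ≥ 9 nucleotides: frame 2 5–13 (9 nucleotides). Count = 1.

1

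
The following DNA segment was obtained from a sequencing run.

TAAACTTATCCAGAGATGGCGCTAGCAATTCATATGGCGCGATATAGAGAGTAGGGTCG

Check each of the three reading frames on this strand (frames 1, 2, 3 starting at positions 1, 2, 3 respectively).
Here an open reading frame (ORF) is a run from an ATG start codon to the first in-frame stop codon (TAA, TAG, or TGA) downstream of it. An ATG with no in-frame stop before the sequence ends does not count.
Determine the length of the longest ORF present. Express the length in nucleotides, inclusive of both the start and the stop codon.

Frame 1: TAA ACT TAT CCA GAG ATG GCG CTA GCA ATT CAT ATG GCG CGA TAT AGA GAG TAG GGT — ATG at 16, stop TAG at 52 → 39 nt; ATG at 34, stop TAG at 52 → 21 nt.
Frame 2: AAA CTT ATC CAG AGA TGG CGC TAG CAA TTC ATA TGG CGC GAT ATA GAG AGT AGG GTC — no ATG→stop ORF.
Frame 3: AAC TTA TCC AGA GAT GGC GCT AGC AAT TCA TAT GGC GCG ATA TAG AGA GTA GGG TCG — no ATG→stop ORF.
Longest: frame 1, positions 16–54, 39 nt = 13 codons = 12 aa. → 39 nucleotides.

39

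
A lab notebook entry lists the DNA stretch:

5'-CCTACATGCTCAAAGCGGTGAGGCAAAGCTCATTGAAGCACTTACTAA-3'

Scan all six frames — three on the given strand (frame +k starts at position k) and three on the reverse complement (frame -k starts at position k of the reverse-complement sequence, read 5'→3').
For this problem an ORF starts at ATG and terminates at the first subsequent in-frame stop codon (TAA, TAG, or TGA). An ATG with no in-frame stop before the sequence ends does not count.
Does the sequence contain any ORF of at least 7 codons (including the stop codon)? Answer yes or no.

Reverse complement (5'→3'): TTAGTAAGTGCTTCAATGAGCTTTGCCTCACCGCTTTGAGCATGTAGG
Frame +1: CCT ACA TGC TCA AAG CGG TGA GGC AAA GCT CAT TGA AGC ACT TAC TAA — no ATG→stop ORF.
Frame +2: CTA CAT GCT CAA AGC GGT GAG GCA AAG CTC ATT GAA GCA CTT ACT — no ATG→stop ORF.
Frame +3: TAC ATG CTC AAA GCG GTG AGG CAA AGC TCA TTG AAG CAC TTA CTA — no ATG→stop ORF.
Frame -1: TTA GTA AGT GCT TCA ATG AGC TTT GCC TCA CCG CTT TGA GCA TGT AGG — ATG at 16, stop TGA at 37 → 24 nt.
Frame -2: TAG TAA GTG CTT CAA TGA GCT TTG CCT CAC CGC TTT GAG CAT GTA — no ATG→stop ORF.
Frame -3: AGT AAG TGC TTC AAT GAG CTT TGC CTC ACC GCT TTG AGC ATG TAG — ATG at 42, stop TAG at 45 → 6 nt.
Frame -1 has an ORF of 8 codons (positions 16–39) ≥ 7, so yes.

yes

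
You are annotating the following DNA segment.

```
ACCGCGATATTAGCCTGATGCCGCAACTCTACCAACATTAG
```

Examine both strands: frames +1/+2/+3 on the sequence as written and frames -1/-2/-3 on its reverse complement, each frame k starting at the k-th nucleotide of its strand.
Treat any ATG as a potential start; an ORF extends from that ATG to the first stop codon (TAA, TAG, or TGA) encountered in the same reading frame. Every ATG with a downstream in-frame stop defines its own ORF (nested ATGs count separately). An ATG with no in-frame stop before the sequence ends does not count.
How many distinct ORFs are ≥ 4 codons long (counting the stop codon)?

1

Reverse complement (5'→3'): CTAATGTTGGTAGAGTTGCGGCATCAGGCTAATATCGCGGT
Frame +1: ACC GCG ATA TTA GCC TGA TGC CGC AAC TCT ACC AAC ATT — no ATG→stop ORF.
Frame +2: CCG CGA TAT TAG CCT GAT GCC GCA ACT CTA CCA ACA TTA — no ATG→stop ORF.
Frame +3: CGC GAT ATT AGC CTG ATG CCG CAA CTC TAC CAA CAT TAG — ATG at 18, stop TAG at 39 → 24 nt.
Frame -1: CTA ATG TTG GTA GAG TTG CGG CAT CAG GCT AAT ATC GCG — no ATG→stop ORF.
Frame -2: TAA TGT TGG TAG AGT TGC GGC ATC AGG CTA ATA TCG CGG — no ATG→stop ORF.
Frame -3: AAT GTT GGT AGA GTT GCG GCA TCA GGC TAA TAT CGC GGT — no ATG→stop ORF.
ORFs ≥ 4 codons: frame +3 18–41 (8 codons). Count = 1.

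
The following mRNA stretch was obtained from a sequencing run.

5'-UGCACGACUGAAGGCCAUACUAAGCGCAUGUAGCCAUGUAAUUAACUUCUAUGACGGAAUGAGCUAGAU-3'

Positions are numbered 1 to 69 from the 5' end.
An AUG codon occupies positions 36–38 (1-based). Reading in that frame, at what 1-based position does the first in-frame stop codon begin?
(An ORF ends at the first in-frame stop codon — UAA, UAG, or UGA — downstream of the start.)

39

Codons from position 36: AUG (36–38), UAA (39–41).
UAA is a stop codon; it begins at position 39.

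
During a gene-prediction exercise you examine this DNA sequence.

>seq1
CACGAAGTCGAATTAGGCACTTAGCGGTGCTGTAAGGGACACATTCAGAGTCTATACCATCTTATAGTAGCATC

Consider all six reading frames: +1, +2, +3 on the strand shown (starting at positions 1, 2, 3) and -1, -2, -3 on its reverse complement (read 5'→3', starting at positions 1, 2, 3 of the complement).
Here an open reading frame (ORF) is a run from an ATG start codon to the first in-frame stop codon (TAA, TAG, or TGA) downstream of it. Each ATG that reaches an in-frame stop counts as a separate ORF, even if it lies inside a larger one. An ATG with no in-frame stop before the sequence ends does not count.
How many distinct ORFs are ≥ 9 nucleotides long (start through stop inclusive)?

3

Reverse complement (5'→3'): GATGCTACTATAAGATGGTATAGACTCTGAATGTGTCCCTTACAGCACCGCTAAGTGCCTAATTCGACTTCGTG
Frame +1: CAC GAA GTC GAA TTA GGC ACT TAG CGG TGC TGT AAG GGA CAC ATT CAG AGT CTA TAC CAT CTT ATA GTA GCA — no ATG→stop ORF.
Frame +2: ACG AAG TCG AAT TAG GCA CTT AGC GGT GCT GTA AGG GAC ACA TTC AGA GTC TAT ACC ATC TTA TAG TAG CAT — no ATG→stop ORF.
Frame +3: CGA AGT CGA ATT AGG CAC TTA GCG GTG CTG TAA GGG ACA CAT TCA GAG TCT ATA CCA TCT TAT AGT AGC ATC — no ATG→stop ORF.
Frame -1: GAT GCT ACT ATA AGA TGG TAT AGA CTC TGA ATG TGT CCC TTA CAG CAC CGC TAA GTG CCT AAT TCG ACT TCG — ATG at 31, stop TAA at 52 → 24 nt.
Frame -2: ATG CTA CTA TAA GAT GGT ATA GAC TCT GAA TGT GTC CCT TAC AGC ACC GCT AAG TGC CTA ATT CGA CTT CGT — ATG at 2, stop TAA at 11 → 12 nt.
Frame -3: TGC TAC TAT AAG ATG GTA TAG ACT CTG AAT GTG TCC CTT ACA GCA CCG CTA AGT GCC TAA TTC GAC TTC GTG — ATG at 15, stop TAG at 21 → 9 nt.
ORFs ≥ 9 nucleotides: frame -1 31–54 (24 nucleotides), frame -2 2–13 (12 nucleotides), frame -3 15–23 (9 nucleotides). Count = 3.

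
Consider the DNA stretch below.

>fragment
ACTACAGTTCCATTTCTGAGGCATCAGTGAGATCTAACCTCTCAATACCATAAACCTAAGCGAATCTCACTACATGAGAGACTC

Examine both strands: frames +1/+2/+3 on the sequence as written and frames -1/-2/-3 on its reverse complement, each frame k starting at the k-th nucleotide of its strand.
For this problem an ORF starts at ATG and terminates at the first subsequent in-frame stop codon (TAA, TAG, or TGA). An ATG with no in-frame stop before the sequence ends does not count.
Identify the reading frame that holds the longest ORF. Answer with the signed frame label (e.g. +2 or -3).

-1

Reverse complement (5'→3'): GAGTCTCTCATGTAGTGAGATTCGCTTAGGTTTATGGTATTGAGAGGTTAGATCTCACTGATGCCTCAGAAATGGAACTGTAGT
Frame +1: ACT ACA GTT CCA TTT CTG AGG CAT CAG TGA GAT CTA ACC TCT CAA TAC CAT AAA CCT AAG CGA ATC TCA CTA CAT GAG AGA CTC — no ATG→stop ORF.
Frame +2: CTA CAG TTC CAT TTC TGA GGC ATC AGT GAG ATC TAA CCT CTC AAT ACC ATA AAC CTA AGC GAA TCT CAC TAC ATG AGA GAC — no ATG→stop ORF.
Frame +3: TAC AGT TCC ATT TCT GAG GCA TCA GTG AGA TCT AAC CTC TCA ATA CCA TAA ACC TAA GCG AAT CTC ACT ACA TGA GAG ACT — no ATG→stop ORF.
Frame -1: GAG TCT CTC ATG TAG TGA GAT TCG CTT AGG TTT ATG GTA TTG AGA GGT TAG ATC TCA CTG ATG CCT CAG AAA TGG AAC TGT AGT — ATG at 10, stop TAG at 13 → 6 nt; ATG at 34, stop TAG at 49 → 18 nt.
Frame -2: AGT CTC TCA TGT AGT GAG ATT CGC TTA GGT TTA TGG TAT TGA GAG GTT AGA TCT CAC TGA TGC CTC AGA AAT GGA ACT GTA — no ATG→stop ORF.
Frame -3: GTC TCT CAT GTA GTG AGA TTC GCT TAG GTT TAT GGT ATT GAG AGG TTA GAT CTC ACT GAT GCC TCA GAA ATG GAA CTG TAG — ATG at 72, stop TAG at 81 → 12 nt.
Longest ORF is 18 nt in frame -1 (positions 34–51).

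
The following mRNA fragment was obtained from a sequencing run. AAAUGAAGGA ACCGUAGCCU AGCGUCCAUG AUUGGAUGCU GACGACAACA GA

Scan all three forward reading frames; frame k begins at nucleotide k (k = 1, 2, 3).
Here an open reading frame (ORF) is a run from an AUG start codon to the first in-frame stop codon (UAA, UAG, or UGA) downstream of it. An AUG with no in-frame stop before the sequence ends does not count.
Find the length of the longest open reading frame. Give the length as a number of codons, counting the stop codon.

Frame 1: AAA UGA AGG AAC CGU AGC CUA GCG UCC AUG AUU GGA UGC UGA CGA CAA CAG — AUG at 28, stop UGA at 40 → 15 nt.
Frame 2: AAU GAA GGA ACC GUA GCC UAG CGU CCA UGA UUG GAU GCU GAC GAC AAC AGA — no AUG→stop ORF.
Frame 3: AUG AAG GAA CCG UAG CCU AGC GUC CAU GAU UGG AUG CUG ACG ACA ACA — AUG at 3, stop UAG at 15 → 15 nt.
Longest: frame 1, positions 28–42, 15 nt = 5 codons = 4 aa. → 5 codons.

5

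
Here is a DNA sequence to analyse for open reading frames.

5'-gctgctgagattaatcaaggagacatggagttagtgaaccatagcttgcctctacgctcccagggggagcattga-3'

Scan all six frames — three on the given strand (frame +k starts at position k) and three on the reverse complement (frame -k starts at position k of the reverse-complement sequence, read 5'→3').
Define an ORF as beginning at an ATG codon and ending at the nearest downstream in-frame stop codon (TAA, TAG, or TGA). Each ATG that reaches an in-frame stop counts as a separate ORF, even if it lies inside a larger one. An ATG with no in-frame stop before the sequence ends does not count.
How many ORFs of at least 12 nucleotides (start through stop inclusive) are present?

Reverse complement (5'→3'): TCAATGCTCCCCCTGGGAGCGTAGAGGCAAGCTATGGTTCACTAACTCCATGTCTCCTTGATTAATCTCAGCAGC
Frame +1: GCT GCT GAG ATT AAT CAA GGA GAC ATG GAG TTA GTG AAC CAT AGC TTG CCT CTA CGC TCC CAG GGG GAG CAT TGA — ATG at 25, stop TGA at 73 → 51 nt.
Frame +2: CTG CTG AGA TTA ATC AAG GAG ACA TGG AGT TAG TGA ACC ATA GCT TGC CTC TAC GCT CCC AGG GGG AGC ATT — no ATG→stop ORF.
Frame +3: TGC TGA GAT TAA TCA AGG AGA CAT GGA GTT AGT GAA CCA TAG CTT GCC TCT ACG CTC CCA GGG GGA GCA TTG — no ATG→stop ORF.
Frame -1: TCA ATG CTC CCC CTG GGA GCG TAG AGG CAA GCT ATG GTT CAC TAA CTC CAT GTC TCC TTG ATT AAT CTC AGC AGC — ATG at 4, stop TAG at 22 → 21 nt; ATG at 34, stop TAA at 43 → 12 nt.
Frame -2: CAA TGC TCC CCC TGG GAG CGT AGA GGC AAG CTA TGG TTC ACT AAC TCC ATG TCT CCT TGA TTA ATC TCA GCA — ATG at 50, stop TGA at 59 → 12 nt.
Frame -3: AAT GCT CCC CCT GGG AGC GTA GAG GCA AGC TAT GGT TCA CTA ACT CCA TGT CTC CTT GAT TAA TCT CAG CAG — no ATG→stop ORF.
ORFs ≥ 12 nucleotides: frame +1 25–75 (51 nucleotides), frame -1 4–24 (21 nucleotides), frame -1 34–45 (12 nucleotides), frame -2 50–61 (12 nucleotides). Count = 4.

4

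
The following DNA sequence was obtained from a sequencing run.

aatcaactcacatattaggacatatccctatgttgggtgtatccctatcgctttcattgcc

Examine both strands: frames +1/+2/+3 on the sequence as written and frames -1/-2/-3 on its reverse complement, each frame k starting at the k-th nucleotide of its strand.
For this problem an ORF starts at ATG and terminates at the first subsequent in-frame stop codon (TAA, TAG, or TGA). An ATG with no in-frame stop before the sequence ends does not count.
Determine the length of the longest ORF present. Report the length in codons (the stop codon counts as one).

Reverse complement (5'→3'): GGCAATGAAAGCGATAGGGATACACCCAACATAGGGATATGTCCTAATATGTGAGTTGATT
Frame +1: AAT CAA CTC ACA TAT TAG GAC ATA TCC CTA TGT TGG GTG TAT CCC TAT CGC TTT CAT TGC — no ATG→stop ORF.
Frame +2: ATC AAC TCA CAT ATT AGG ACA TAT CCC TAT GTT GGG TGT ATC CCT ATC GCT TTC ATT GCC — no ATG→stop ORF.
Frame +3: TCA ACT CAC ATA TTA GGA CAT ATC CCT ATG TTG GGT GTA TCC CTA TCG CTT TCA TTG — no ATG→stop ORF.
Frame -1: GGC AAT GAA AGC GAT AGG GAT ACA CCC AAC ATA GGG ATA TGT CCT AAT ATG TGA GTT GAT — ATG at 49, stop TGA at 52 → 6 nt.
Frame -2: GCA ATG AAA GCG ATA GGG ATA CAC CCA ACA TAG GGA TAT GTC CTA ATA TGT GAG TTG ATT — ATG at 5, stop TAG at 32 → 30 nt.
Frame -3: CAA TGA AAG CGA TAG GGA TAC ACC CAA CAT AGG GAT ATG TCC TAA TAT GTG AGT TGA — ATG at 39, stop TAA at 45 → 9 nt.
Longest: frame -2, positions 5–34, 30 nt = 10 codons = 9 aa. → 10 codons.

10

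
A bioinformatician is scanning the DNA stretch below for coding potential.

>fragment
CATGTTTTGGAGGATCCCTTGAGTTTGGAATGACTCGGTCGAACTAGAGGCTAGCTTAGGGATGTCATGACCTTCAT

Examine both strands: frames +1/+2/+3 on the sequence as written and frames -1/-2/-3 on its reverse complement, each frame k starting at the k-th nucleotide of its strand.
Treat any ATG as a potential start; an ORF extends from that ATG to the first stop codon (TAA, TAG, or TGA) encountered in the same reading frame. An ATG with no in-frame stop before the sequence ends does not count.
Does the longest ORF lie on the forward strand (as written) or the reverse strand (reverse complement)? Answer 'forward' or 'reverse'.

reverse

Reverse complement (5'→3'): ATGAAGGTCATGACATCCCTAAGCTAGCCTCTAGTTCGACCGAGTCATTCCAAACTCAAGGGATCCTCCAAAACATG
Frame +1: CAT GTT TTG GAG GAT CCC TTG AGT TTG GAA TGA CTC GGT CGA ACT AGA GGC TAG CTT AGG GAT GTC ATG ACC TTC — no ATG→stop ORF.
Frame +2: ATG TTT TGG AGG ATC CCT TGA GTT TGG AAT GAC TCG GTC GAA CTA GAG GCT AGC TTA GGG ATG TCA TGA CCT TCA — ATG at 2, stop TGA at 20 → 21 nt; ATG at 62, stop TGA at 68 → 9 nt.
Frame +3: TGT TTT GGA GGA TCC CTT GAG TTT GGA ATG ACT CGG TCG AAC TAG AGG CTA GCT TAG GGA TGT CAT GAC CTT CAT — ATG at 30, stop TAG at 45 → 18 nt.
Frame -1: ATG AAG GTC ATG ACA TCC CTA AGC TAG CCT CTA GTT CGA CCG AGT CAT TCC AAA CTC AAG GGA TCC TCC AAA ACA — ATG at 1, stop TAG at 25 → 27 nt; ATG at 10, stop TAG at 25 → 18 nt.
Frame -2: TGA AGG TCA TGA CAT CCC TAA GCT AGC CTC TAG TTC GAC CGA GTC ATT CCA AAC TCA AGG GAT CCT CCA AAA CAT — no ATG→stop ORF.
Frame -3: GAA GGT CAT GAC ATC CCT AAG CTA GCC TCT AGT TCG ACC GAG TCA TTC CAA ACT CAA GGG ATC CTC CAA AAC ATG — no ATG→stop ORF.
Forward-strand max 21 nt; reverse-strand max 27 nt. The reverse strand has the longer ORF.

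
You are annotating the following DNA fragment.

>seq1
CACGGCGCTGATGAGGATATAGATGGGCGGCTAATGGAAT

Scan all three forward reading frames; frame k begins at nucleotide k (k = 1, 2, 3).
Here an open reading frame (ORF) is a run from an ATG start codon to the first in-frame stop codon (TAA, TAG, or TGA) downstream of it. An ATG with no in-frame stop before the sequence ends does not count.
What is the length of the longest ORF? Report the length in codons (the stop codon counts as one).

4

Frame 1: CAC GGC GCT GAT GAG GAT ATA GAT GGG CGG CTA ATG GAA — no ATG→stop ORF.
Frame 2: ACG GCG CTG ATG AGG ATA TAG ATG GGC GGC TAA TGG AAT — ATG at 11, stop TAG at 20 → 12 nt; ATG at 23, stop TAA at 32 → 12 nt.
Frame 3: CGG CGC TGA TGA GGA TAT AGA TGG GCG GCT AAT GGA — no ATG→stop ORF.
Longest: frame 2, positions 11–22, 12 nt = 4 codons = 3 aa. → 4 codons.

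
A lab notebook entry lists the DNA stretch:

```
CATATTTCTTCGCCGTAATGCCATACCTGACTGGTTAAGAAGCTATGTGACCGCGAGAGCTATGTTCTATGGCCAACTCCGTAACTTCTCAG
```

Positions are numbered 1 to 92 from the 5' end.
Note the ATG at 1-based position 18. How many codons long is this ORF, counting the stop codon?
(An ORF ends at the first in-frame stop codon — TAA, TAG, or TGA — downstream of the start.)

Codons from position 18: ATG (18–20), CCA (21–23), TAC (24–26), CTG (27–29), ACT (30–32), GGT (33–35), TAA (36–38).
TAA is the first in-frame stop; that's 7 codons including the stop.

7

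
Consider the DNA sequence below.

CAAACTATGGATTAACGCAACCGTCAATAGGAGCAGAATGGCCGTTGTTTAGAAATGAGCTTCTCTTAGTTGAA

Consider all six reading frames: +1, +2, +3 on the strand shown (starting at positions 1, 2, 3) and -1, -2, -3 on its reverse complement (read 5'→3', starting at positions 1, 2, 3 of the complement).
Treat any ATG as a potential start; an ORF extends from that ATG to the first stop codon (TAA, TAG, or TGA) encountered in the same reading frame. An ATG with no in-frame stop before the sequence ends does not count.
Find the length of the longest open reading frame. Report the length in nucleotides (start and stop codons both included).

Reverse complement (5'→3'): TTCAACTAAGAGAAGCTCATTTCTAAACAACGGCCATTCTGCTCCTATTGACGGTTGCGTTAATCCATAGTTTG
Frame +1: CAA ACT ATG GAT TAA CGC AAC CGT CAA TAG GAG CAG AAT GGC CGT TGT TTA GAA ATG AGC TTC TCT TAG TTG — ATG at 7, stop TAA at 13 → 9 nt; ATG at 55, stop TAG at 67 → 15 nt.
Frame +2: AAA CTA TGG ATT AAC GCA ACC GTC AAT AGG AGC AGA ATG GCC GTT GTT TAG AAA TGA GCT TCT CTT AGT TGA — ATG at 38, stop TAG at 50 → 15 nt.
Frame +3: AAC TAT GGA TTA ACG CAA CCG TCA ATA GGA GCA GAA TGG CCG TTG TTT AGA AAT GAG CTT CTC TTA GTT GAA — no ATG→stop ORF.
Frame -1: TTC AAC TAA GAG AAG CTC ATT TCT AAA CAA CGG CCA TTC TGC TCC TAT TGA CGG TTG CGT TAA TCC ATA GTT — no ATG→stop ORF.
Frame -2: TCA ACT AAG AGA AGC TCA TTT CTA AAC AAC GGC CAT TCT GCT CCT ATT GAC GGT TGC GTT AAT CCA TAG TTT — no ATG→stop ORF.
Frame -3: CAA CTA AGA GAA GCT CAT TTC TAA ACA ACG GCC ATT CTG CTC CTA TTG ACG GTT GCG TTA ATC CAT AGT TTG — no ATG→stop ORF.
Longest: frame +1, positions 55–69, 15 nt = 5 codons = 4 aa. → 15 nucleotides.

15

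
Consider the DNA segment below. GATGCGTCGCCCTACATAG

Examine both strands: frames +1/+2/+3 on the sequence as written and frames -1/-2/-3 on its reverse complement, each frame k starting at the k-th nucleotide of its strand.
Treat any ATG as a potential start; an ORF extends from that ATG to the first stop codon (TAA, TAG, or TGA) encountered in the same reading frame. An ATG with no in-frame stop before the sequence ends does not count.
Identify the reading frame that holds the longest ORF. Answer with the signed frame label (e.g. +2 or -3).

Reverse complement (5'→3'): CTATGTAGGGCGACGCATC
Frame +1: GAT GCG TCG CCC TAC ATA — no ATG→stop ORF.
Frame +2: ATG CGT CGC CCT ACA TAG — ATG at 2, stop TAG at 17 → 18 nt.
Frame +3: TGC GTC GCC CTA CAT — no ATG→stop ORF.
Frame -1: CTA TGT AGG GCG ACG CAT — no ATG→stop ORF.
Frame -2: TAT GTA GGG CGA CGC ATC — no ATG→stop ORF.
Frame -3: ATG TAG GGC GAC GCA — ATG at 3, stop TAG at 6 → 6 nt.
Longest ORF is 18 nt in frame +2 (positions 2–19).

+2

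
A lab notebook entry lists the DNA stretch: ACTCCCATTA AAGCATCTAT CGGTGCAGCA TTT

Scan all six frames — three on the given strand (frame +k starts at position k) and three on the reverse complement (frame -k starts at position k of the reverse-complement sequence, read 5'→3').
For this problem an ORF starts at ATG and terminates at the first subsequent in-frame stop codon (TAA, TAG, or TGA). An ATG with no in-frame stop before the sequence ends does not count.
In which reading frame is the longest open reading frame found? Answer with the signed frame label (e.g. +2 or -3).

Reverse complement (5'→3'): AAATGCTGCACCGATAGATGCTTTAATGGGAGT
Frame +1: ACT CCC ATT AAA GCA TCT ATC GGT GCA GCA TTT — no ATG→stop ORF.
Frame +2: CTC CCA TTA AAG CAT CTA TCG GTG CAG CAT — no ATG→stop ORF.
Frame +3: TCC CAT TAA AGC ATC TAT CGG TGC AGC ATT — no ATG→stop ORF.
Frame -1: AAA TGC TGC ACC GAT AGA TGC TTT AAT GGG AGT — no ATG→stop ORF.
Frame -2: AAT GCT GCA CCG ATA GAT GCT TTA ATG GGA — no ATG→stop ORF.
Frame -3: ATG CTG CAC CGA TAG ATG CTT TAA TGG GAG — ATG at 3, stop TAG at 15 → 15 nt; ATG at 18, stop TAA at 24 → 9 nt.
Longest ORF is 15 nt in frame -3 (positions 3–17).

-3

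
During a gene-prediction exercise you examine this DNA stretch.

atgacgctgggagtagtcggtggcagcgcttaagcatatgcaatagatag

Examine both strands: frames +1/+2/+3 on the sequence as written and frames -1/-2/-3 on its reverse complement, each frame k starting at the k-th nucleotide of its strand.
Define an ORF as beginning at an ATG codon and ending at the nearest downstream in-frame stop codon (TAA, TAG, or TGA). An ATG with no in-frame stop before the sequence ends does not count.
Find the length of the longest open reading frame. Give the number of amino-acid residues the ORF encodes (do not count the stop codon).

10

Reverse complement (5'→3'): CTATCTATTGCATATGCTTAAGCGCTGCCACCGACTACTCCCAGCGTCAT
Frame +1: ATG ACG CTG GGA GTA GTC GGT GGC AGC GCT TAA GCA TAT GCA ATA GAT — ATG at 1, stop TAA at 31 → 33 nt.
Frame +2: TGA CGC TGG GAG TAG TCG GTG GCA GCG CTT AAG CAT ATG CAA TAG ATA — ATG at 38, stop TAG at 44 → 9 nt.
Frame +3: GAC GCT GGG AGT AGT CGG TGG CAG CGC TTA AGC ATA TGC AAT AGA TAG — no ATG→stop ORF.
Frame -1: CTA TCT ATT GCA TAT GCT TAA GCG CTG CCA CCG ACT ACT CCC AGC GTC — no ATG→stop ORF.
Frame -2: TAT CTA TTG CAT ATG CTT AAG CGC TGC CAC CGA CTA CTC CCA GCG TCA — no ATG→stop ORF.
Frame -3: ATC TAT TGC ATA TGC TTA AGC GCT GCC ACC GAC TAC TCC CAG CGT CAT — no ATG→stop ORF.
Longest: frame +1, positions 1–33, 33 nt = 11 codons = 10 aa. → 10 amino acids.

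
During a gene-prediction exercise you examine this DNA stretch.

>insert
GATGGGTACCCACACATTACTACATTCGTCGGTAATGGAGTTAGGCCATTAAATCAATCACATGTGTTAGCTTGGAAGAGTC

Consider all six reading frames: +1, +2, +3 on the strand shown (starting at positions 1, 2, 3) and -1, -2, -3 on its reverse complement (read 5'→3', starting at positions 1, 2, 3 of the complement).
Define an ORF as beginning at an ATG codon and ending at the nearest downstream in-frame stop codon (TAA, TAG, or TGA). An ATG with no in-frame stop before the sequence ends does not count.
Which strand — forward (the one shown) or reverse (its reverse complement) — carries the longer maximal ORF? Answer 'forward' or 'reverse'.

forward

Reverse complement (5'→3'): GACTCTTCCAAGCTAACACATGTGATTGATTTAATGGCCTAACTCCATTACCGACGAATGTAGTAATGTGTGGGTACCCATC
Frame +1: GAT GGG TAC CCA CAC ATT ACT ACA TTC GTC GGT AAT GGA GTT AGG CCA TTA AAT CAA TCA CAT GTG TTA GCT TGG AAG AGT — no ATG→stop ORF.
Frame +2: ATG GGT ACC CAC ACA TTA CTA CAT TCG TCG GTA ATG GAG TTA GGC CAT TAA ATC AAT CAC ATG TGT TAG CTT GGA AGA GTC — ATG at 2, stop TAA at 50 → 51 nt; ATG at 35, stop TAA at 50 → 18 nt; ATG at 62, stop TAG at 68 → 9 nt.
Frame +3: TGG GTA CCC ACA CAT TAC TAC ATT CGT CGG TAA TGG AGT TAG GCC ATT AAA TCA ATC ACA TGT GTT AGC TTG GAA GAG — no ATG→stop ORF.
Frame -1: GAC TCT TCC AAG CTA ACA CAT GTG ATT GAT TTA ATG GCC TAA CTC CAT TAC CGA CGA ATG TAG TAA TGT GTG GGT ACC CAT — ATG at 34, stop TAA at 40 → 9 nt; ATG at 58, stop TAG at 61 → 6 nt.
Frame -2: ACT CTT CCA AGC TAA CAC ATG TGA TTG ATT TAA TGG CCT AAC TCC ATT ACC GAC GAA TGT AGT AAT GTG TGG GTA CCC ATC — ATG at 20, stop TGA at 23 → 6 nt.
Frame -3: CTC TTC CAA GCT AAC ACA TGT GAT TGA TTT AAT GGC CTA ACT CCA TTA CCG ACG AAT GTA GTA ATG TGT GGG TAC CCA — no ATG→stop ORF.
Forward-strand max 51 nt; reverse-strand max 9 nt. The forward strand has the longer ORF.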